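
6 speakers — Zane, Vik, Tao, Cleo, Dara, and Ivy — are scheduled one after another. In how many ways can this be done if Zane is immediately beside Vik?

240

Glue Zane and Vik into one block (2 internal orders), leaving 5 units to arrange in a row.
That gives 2 × 5! = 2 × 120 = 240.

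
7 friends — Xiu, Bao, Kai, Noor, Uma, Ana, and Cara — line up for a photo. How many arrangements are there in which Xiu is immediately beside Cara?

1440

Glue Xiu and Cara into one block (2 internal orders), leaving 6 units to arrange in a row.
That gives 2 × 6! = 2 × 720 = 1440.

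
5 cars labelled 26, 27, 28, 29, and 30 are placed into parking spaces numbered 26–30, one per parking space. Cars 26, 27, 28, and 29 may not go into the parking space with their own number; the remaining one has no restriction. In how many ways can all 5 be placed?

53

Let Aᵢ (for 26 ≤ i ≤ 29) be the placements that put car i in its forbidden parking space. Any j of these fix j positions, leaving (5−j)! ways to fill the rest, and there are C(4,j) ways to pick which j.
By inclusion–exclusion, the number of valid placements is Σ_{j=0}^{4} (−1)^j C(4,j)·(5−j)!.
Computing: 120 − 96 + 36 − 8 + 1 = 53.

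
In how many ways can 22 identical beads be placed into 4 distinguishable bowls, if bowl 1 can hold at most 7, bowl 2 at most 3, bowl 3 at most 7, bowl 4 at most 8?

Without the upper bounds there are C(25,3) = 2300 ways to split 22 among 4 bowls.
Subtract solutions that violate a single cap (substitute x_i' = x_i − (cap_i+1)): x_1 ≥ 8 gives C(17,3) = 680; x_2 ≥ 4 gives C(21,3) = 1330; x_3 ≥ 8 gives C(17,3) = 680; x_4 ≥ 9 gives C(16,3) = 560. Together 3250.
Add back pairs where two caps are both exceeded: 286 + 84 + 56 + 286 + 220 + 56 = 988.
Subtract triples: 10 + 4 + 0 + 4 = 18.
By inclusion–exclusion the count is 2300 − 3250 + 988 − 18 = 20.

20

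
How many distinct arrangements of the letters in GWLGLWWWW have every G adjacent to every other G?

Treat the 2 copies of G as a single block. The multiset to arrange is then {GG, L, L, W, W, W, W, W}, 8 items in all.
That gives (8)!/(5!·2!) = 168 arrangements.

168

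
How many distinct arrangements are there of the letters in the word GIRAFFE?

2520

Letter multiplicities in GIRAFFE: A×1, E×1, F×2, G×1, I×1, R×1.
Dividing 7! = 5040 by 2! = 2 for the repeated letters gives 2520.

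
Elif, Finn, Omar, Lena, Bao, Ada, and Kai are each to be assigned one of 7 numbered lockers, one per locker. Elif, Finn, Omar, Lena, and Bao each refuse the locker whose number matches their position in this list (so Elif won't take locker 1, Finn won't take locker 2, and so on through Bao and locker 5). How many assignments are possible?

2428

Let Aᵢ (for 1 ≤ i ≤ 5) be the placements that put person i in their forbidden locker. Any j of these fix j positions, leaving (7−j)! ways to fill the rest, and there are C(5,j) ways to pick which j.
By inclusion–exclusion, the number of valid placements is Σ_{j=0}^{5} (−1)^j C(5,j)·(7−j)!.
Computing: 5040 − 3600 + 1200 − 240 + 30 − 2 = 2428.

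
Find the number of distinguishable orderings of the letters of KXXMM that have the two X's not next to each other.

Total arrangements of KXXMM: 5!/(2!·2!) = 30.
If the two X's are adjacent, glue them into one block, leaving 4 items to arrange: (4)!/(2!) = 12 ways.
Hence 30 − 12 = 18.

18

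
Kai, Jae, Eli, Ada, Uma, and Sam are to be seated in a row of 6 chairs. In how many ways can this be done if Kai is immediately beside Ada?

Treat {Kai, Ada} as a single unit. There are 5 units to order, and the pair itself can be ordered 2 ways.
So the count is 2·(5)! = 240.

240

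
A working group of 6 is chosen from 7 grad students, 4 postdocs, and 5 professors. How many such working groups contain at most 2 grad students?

Split by how many grad students are chosen (0 through 2).
Sum: C(7,0)·C(9,6) + C(7,1)·C(9,5) + C(7,2)·C(9,4) = 84 + 882 + 2646 = 3612.

3612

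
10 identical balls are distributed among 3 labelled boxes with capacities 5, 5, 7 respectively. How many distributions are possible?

Without the upper bounds there are C(12,2) = 66 ways to split 10 among 3 boxes.
Subtract solutions that violate a single cap (substitute x_i' = x_i − (cap_i+1)): x_1 ≥ 6 gives C(6,2) = 15; x_2 ≥ 6 gives C(6,2) = 15; x_3 ≥ 8 gives C(4,2) = 6. Together 36.
No two caps can be exceeded simultaneously, so the pair terms are all 0.
By inclusion–exclusion the count is 66 − 36 + 0 = 30.

30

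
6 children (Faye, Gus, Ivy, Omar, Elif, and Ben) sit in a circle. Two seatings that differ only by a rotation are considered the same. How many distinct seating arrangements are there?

120

Seat Faye anywhere (absorbing the rotational symmetry), then permute the other 5: (5)! = 120.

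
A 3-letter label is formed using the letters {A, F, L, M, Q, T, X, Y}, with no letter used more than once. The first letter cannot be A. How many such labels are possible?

The first letter has 8−1 = 7 choices (anything except A).
The remaining 2 letters are filled from the other 7 symbols without repetition: 7 × 6 = 42.
Total: 7 × 42 = 294.

294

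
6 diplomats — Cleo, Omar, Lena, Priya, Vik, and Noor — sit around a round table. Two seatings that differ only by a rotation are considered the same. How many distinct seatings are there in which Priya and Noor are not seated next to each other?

All circular seatings of 6 people number (5)! = 120.
Seatings with Priya beside Noor: treat them as a block with 2 internal orders, giving 2 × (4)! = 48.
Subtracting, 120 − 48 = 72.

72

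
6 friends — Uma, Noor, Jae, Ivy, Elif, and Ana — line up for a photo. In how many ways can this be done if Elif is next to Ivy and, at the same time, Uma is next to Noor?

Treat {Elif,Ivy} as one block (2 orders) and {Uma,Noor} as another (2 orders).
That leaves 4 units to arrange: 2 × 2 × 4! = 4 × 24 = 96.

96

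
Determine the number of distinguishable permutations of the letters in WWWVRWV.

WWWVRWV has 7 letters with V appearing twice and W appearing 4 times.
So there are 7! / (4!·2!) = 105 distinguishable arrangements.

105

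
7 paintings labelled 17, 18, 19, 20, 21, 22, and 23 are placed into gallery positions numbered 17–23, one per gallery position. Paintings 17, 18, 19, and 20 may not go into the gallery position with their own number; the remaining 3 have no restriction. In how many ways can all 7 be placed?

Let Aᵢ (for 17 ≤ i ≤ 20) be the placements that put painting i in its forbidden gallery position. Any j of these fix j positions, leaving (7−j)! ways to fill the rest, and there are C(4,j) ways to pick which j.
By inclusion–exclusion, the number of valid placements is Σ_{j=0}^{4} (−1)^j C(4,j)·(7−j)!.
Computing: 5040 − 2880 + 720 − 96 + 6 = 2790.

2790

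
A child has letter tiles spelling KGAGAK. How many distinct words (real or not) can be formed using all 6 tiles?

The 6 letters of KGAGAK have repeats: A appearing twice, G appearing twice, and K appearing twice.
The number of distinct arrangements is 6!/(2!·2!·2!) = 720/8 = 90.

90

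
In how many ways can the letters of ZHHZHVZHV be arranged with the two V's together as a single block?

280

Treat the 2 copies of V as a single block. The multiset to arrange is then {VV, H, H, H, H, Z, Z, Z}, 8 items in all.
That gives (8)!/(4!·3!) = 280 arrangements.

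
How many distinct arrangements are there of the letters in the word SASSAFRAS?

2520

SASSAFRAS has 9 letters with A appearing 3 times and S appearing 4 times.
So there are 9! / (4!·3!) = 2520 distinguishable arrangements.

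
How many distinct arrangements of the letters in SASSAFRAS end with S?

1120

Fix S in the last position and arrange the remaining 8 letters.
Those 8 letters have A appearing 3 times and S appearing 3 times, giving (8)!/(3!·3!) = 1120.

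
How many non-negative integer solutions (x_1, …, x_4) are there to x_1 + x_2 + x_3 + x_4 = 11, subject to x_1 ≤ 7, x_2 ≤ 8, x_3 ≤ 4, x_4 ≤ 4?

170

Without the upper bounds there are C(14,3) = 364 ways to split 11 among 4 variables.
Subtract solutions that violate a single cap (substitute x_i' = x_i − (cap_i+1)): x_1 ≥ 8 gives C(6,3) = 20; x_2 ≥ 9 gives C(5,3) = 10; x_3 ≥ 5 gives C(9,3) = 84; x_4 ≥ 5 gives C(9,3) = 84. Together 198.
Add back pairs where two caps are both exceeded: 0 + 0 + 0 + 0 + 0 + 4 = 4.
By inclusion–exclusion the count is 364 − 198 + 4 = 170.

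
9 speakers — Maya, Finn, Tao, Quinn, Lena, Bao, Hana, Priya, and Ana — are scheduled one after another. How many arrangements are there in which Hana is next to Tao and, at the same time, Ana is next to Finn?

Treat {Hana,Tao} as one block (2 orders) and {Ana,Finn} as another (2 orders).
That leaves 7 units to arrange: 2 × 2 × 7! = 4 × 5040 = 20160.

20160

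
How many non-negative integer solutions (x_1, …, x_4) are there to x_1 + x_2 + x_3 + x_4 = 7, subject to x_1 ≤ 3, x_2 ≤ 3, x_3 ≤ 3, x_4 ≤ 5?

By stars and bars, unrestricted non-negative solutions to x_1+…+x_4 = 7 number C(7+3,3) = 120.
Subtract solutions that violate a single cap (substitute x_i' = x_i − (cap_i+1)): x_1 ≥ 4 gives C(6,3) = 20; x_2 ≥ 4 gives C(6,3) = 20; x_3 ≥ 4 gives C(6,3) = 20; x_4 ≥ 6 gives C(4,3) = 4. Together 64.
No two caps can be exceeded simultaneously, so the pair terms are all 0.
By inclusion–exclusion the count is 120 − 64 + 0 = 56.

56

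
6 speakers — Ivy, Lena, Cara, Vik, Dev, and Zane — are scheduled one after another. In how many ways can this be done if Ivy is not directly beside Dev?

There are 6! = 720 arrangements in all. If Ivy and Dev are adjacent, merging them into one block gives 2·(5)! = 240 arrangements.
Complementary counting: 720 − 240 = 480.

480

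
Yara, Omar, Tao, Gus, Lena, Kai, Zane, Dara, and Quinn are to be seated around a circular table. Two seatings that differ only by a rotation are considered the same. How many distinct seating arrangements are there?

40320

Seat Yara anywhere (absorbing the rotational symmetry), then permute the other 8: (8)! = 40320.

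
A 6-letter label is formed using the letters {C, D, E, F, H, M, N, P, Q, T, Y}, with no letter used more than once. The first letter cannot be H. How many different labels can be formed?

302400

The first letter has 11−1 = 10 choices (anything except H).
The remaining 5 letters are filled from the other 10 symbols without repetition: 10 × 9 × 8 × 7 × 6 = 30240.
Total: 10 × 30240 = 302400.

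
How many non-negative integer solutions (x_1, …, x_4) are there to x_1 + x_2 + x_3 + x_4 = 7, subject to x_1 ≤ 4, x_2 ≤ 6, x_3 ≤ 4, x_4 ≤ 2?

64

By stars and bars, unrestricted non-negative solutions to x_1+…+x_4 = 7 number C(7+3,3) = 120.
Subtract solutions that violate a single cap (substitute x_i' = x_i − (cap_i+1)): x_1 ≥ 5 gives C(5,3) = 10; x_2 ≥ 7 gives C(3,3) = 1; x_3 ≥ 5 gives C(5,3) = 10; x_4 ≥ 3 gives C(7,3) = 35. Together 56.
No two caps can be exceeded simultaneously, so the pair terms are all 0.
By inclusion–exclusion the count is 120 − 56 + 0 = 64.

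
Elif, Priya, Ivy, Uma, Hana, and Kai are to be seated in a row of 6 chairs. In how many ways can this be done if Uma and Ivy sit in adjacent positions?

240

Treat {Uma, Ivy} as a single unit. There are 5 units to order, and the pair itself can be ordered 2 ways.
That gives 2 × 5! = 2 × 120 = 240.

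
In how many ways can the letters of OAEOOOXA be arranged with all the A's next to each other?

210

Treat the 2 copies of A as a single block. The multiset to arrange is then {AA, E, O, O, O, O, X}, 7 items in all.
That gives (7)!/(4!) = 210 arrangements.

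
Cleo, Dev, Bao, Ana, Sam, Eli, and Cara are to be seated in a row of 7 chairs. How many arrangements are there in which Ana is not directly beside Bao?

3600

There are 7! = 5040 arrangements in all. If Ana and Bao are adjacent, merging them into one block gives 2·(6)! = 1440 arrangements.
So 5040 − 1440 = 3600 arrangements keep them apart.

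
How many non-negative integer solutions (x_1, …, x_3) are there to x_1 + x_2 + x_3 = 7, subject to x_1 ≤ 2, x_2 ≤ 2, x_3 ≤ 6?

8

Without the upper bounds there are C(9,2) = 36 ways to split 7 among 3 variables.
Subtract solutions that violate a single cap (substitute x_i' = x_i − (cap_i+1)): x_1 ≥ 3 gives C(6,2) = 15; x_2 ≥ 3 gives C(6,2) = 15; x_3 ≥ 7 gives C(2,2) = 1. Together 31.
Add back pairs where two caps are both exceeded: 3 + 0 + 0 = 3.
By inclusion–exclusion the count is 36 − 31 + 3 = 8.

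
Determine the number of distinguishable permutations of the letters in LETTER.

180

The 6 letters of LETTER have repeats: E appearing twice and T appearing twice.
Dividing 6! = 720 by 2!·2! = 4 for the repeated letters gives 180.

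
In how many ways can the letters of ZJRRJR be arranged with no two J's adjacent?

40

There are 6!/(3!·2!) = 60 arrangements of ZJRRJR in total.
Arrangements with the J's together: treat JJ as one letter, giving (5)!/(3!) = 20.
Hence 60 − 20 = 40.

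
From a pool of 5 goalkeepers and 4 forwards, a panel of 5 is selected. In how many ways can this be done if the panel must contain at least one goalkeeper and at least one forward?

125

Total 5-person selections from all 9: C(9,5) = 126.
Subtract selections that omit an entire group: no goalkeepers → C(4,5) = 0; no forwards → C(5,5) = 1.
Both groups omitted at once is impossible, so 126 − 1 = 125.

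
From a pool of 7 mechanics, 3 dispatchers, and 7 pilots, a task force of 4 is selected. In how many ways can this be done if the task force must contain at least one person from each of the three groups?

1029

With no constraint there are C(17,4) = 2380 possible selections.
Selections missing a whole group: no mechanics → C(10,4) = 210; no dispatchers → C(14,4) = 1001; no pilots → C(10,4) = 210.
Add back selections omitting two groups (i.e. drawn from a single group): C(7,4) + C(3,4) + C(7,4) = 70.
By inclusion–exclusion: 2380 − 1421 + 70 = 1029.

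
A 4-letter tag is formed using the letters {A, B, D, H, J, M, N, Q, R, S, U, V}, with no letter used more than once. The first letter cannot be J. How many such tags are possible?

The first letter has 12−1 = 11 choices (anything except J).
The remaining 3 letters are filled from the other 11 symbols without repetition: 11 × 10 × 9 = 990.
Total: 11 × 990 = 10890.

10890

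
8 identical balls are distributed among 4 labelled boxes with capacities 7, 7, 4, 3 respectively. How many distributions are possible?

108

By stars and bars, unrestricted non-negative solutions to x_1+…+x_4 = 8 number C(8+3,3) = 165.
Subtract solutions that violate a single cap (substitute x_i' = x_i − (cap_i+1)): x_1 ≥ 8 gives C(3,3) = 1; x_2 ≥ 8 gives C(3,3) = 1; x_3 ≥ 5 gives C(6,3) = 20; x_4 ≥ 4 gives C(7,3) = 35. Together 57.
No two caps can be exceeded simultaneously, so the pair terms are all 0.
By inclusion–exclusion the count is 165 − 57 + 0 = 108.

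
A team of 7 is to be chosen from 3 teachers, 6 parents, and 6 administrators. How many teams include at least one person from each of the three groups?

With no constraint there are C(15,7) = 6435 possible selections.
Subtract selections that omit an entire group: no teachers → C(12,7) = 792; no parents → C(9,7) = 36; no administrators → C(9,7) = 36.
Add back selections omitting two groups (i.e. drawn from a single group): C(3,7) + C(6,7) + C(6,7) = 0.
By inclusion–exclusion: 6435 − 864 + 0 = 5571.

5571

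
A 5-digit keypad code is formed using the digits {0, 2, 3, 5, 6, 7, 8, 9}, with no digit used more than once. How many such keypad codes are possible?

This is a permutation of 5 out of 8: P(8,5) = 8!/3!.
That product is 8 × 7 × 6 × 5 × 4 = 6720.

6720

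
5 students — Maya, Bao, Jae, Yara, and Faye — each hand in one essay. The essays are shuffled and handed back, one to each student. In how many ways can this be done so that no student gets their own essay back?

This is the derangement count D_5: permutations of 5 items with no fixed point.
By inclusion–exclusion this is Σ_{j=0}^{5} (−1)^j C(5,j)·(5−j)!.
Computing: 120 − 120 + 60 − 20 + 5 − 1 = 44.

44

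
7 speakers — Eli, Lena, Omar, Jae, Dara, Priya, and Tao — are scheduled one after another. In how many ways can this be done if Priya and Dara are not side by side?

Of the 7! = 5040 arrangements, those with Priya and Dara adjacent number 2 × 6! = 1440 (treat the pair as a block with 2 internal orders).
So 5040 − 1440 = 3600 arrangements keep them apart.

3600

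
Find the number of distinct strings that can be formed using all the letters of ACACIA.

60

ACACIA has 6 letters with A appearing 3 times and C appearing twice.
Dividing 6! = 720 by 3!·2! = 12 for the repeated letters gives 60.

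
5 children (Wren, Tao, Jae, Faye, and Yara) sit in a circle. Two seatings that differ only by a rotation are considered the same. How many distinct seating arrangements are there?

24

Around a circle, 5 distinct people have 5!/5 = (4)! = 24 rotationally distinct seatings.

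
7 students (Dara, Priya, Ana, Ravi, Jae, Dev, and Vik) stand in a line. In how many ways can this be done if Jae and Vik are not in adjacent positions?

There are 7! = 5040 arrangements in all. If Jae and Vik are adjacent, merging them into one block gives 2·(6)! = 1440 arrangements.
Complementary counting: 5040 − 1440 = 3600.

3600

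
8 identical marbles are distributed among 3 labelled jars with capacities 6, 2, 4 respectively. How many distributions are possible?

By stars and bars, unrestricted non-negative solutions to x_1+…+x_3 = 8 number C(8+2,2) = 45.
Subtract solutions that violate a single cap (substitute x_i' = x_i − (cap_i+1)): x_1 ≥ 7 gives C(3,2) = 3; x_2 ≥ 3 gives C(7,2) = 21; x_3 ≥ 5 gives C(5,2) = 10. Together 34.
Add back pairs where two caps are both exceeded: 0 + 0 + 1 = 1.
By inclusion–exclusion the count is 45 − 34 + 1 = 12.

12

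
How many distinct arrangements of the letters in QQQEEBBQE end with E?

420

Fix E in the last position and arrange the remaining 8 letters.
Those 8 letters have B appearing twice, E appearing twice, and Q appearing 4 times, giving (8)!/(4!·2!·2!) = 420.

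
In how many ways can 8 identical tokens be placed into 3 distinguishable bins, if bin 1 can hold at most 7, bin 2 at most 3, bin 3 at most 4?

By stars and bars, unrestricted non-negative solutions to x_1+…+x_3 = 8 number C(8+2,2) = 45.
Subtract solutions that violate a single cap (substitute x_i' = x_i − (cap_i+1)): x_1 ≥ 8 gives C(2,2) = 1; x_2 ≥ 4 gives C(6,2) = 15; x_3 ≥ 5 gives C(5,2) = 10. Together 26.
No two caps can be exceeded simultaneously, so the pair terms are all 0.
By inclusion–exclusion the count is 45 − 26 + 0 = 19.

19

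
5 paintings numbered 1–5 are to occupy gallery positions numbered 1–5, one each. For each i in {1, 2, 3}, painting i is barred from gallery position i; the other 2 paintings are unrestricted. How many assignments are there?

Let Aᵢ (for i ∈ {1, 2, 3}) be the placements that put painting i in its forbidden gallery position. Any j of these fix j positions, leaving (5−j)! ways to fill the rest, and there are C(3,j) ways to pick which j.
By inclusion–exclusion, the number of valid placements is Σ_{j=0}^{3} (−1)^j C(3,j)·(5−j)!.
Computing: 120 − 72 + 18 − 2 = 64.

64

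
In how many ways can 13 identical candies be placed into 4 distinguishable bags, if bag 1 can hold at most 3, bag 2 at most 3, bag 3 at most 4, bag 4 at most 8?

Ignoring the caps, the number of non-negative solutions to x_1+…+x_4 = 13 is C(16,3) = 560.
Subtract solutions that violate a single cap (substitute x_i' = x_i − (cap_i+1)): x_1 ≥ 4 gives C(12,3) = 220; x_2 ≥ 4 gives C(12,3) = 220; x_3 ≥ 5 gives C(11,3) = 165; x_4 ≥ 9 gives C(7,3) = 35. Together 640.
Add back pairs where two caps are both exceeded: 56 + 35 + 1 + 35 + 1 + 0 = 128.
Subtract triples: 1 + 0 + 0 + 0 = 1.
By inclusion–exclusion the count is 560 − 640 + 128 − 1 = 47.

47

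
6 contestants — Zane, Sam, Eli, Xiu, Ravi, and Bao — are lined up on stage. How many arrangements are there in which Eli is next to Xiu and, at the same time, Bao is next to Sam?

Treat {Eli,Xiu} as one block (2 orders) and {Bao,Sam} as another (2 orders).
That leaves 4 units to arrange: 2 × 2 × 4! = 4 × 24 = 96.

96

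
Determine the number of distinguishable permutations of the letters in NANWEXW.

Letter multiplicities in NANWEXW: A×1, E×1, N×2, W×2, X×1.
Dividing 7! = 5040 by 2!·2! = 4 for the repeated letters gives 1260.

1260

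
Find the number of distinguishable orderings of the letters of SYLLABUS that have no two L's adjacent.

Total arrangements of SYLLABUS: 8!/(2!·2!) = 10080.
If the two L's are adjacent, glue them into one block, leaving 7 items to arrange: (7)!/(2!) = 2520 ways.
Hence 10080 − 2520 = 7560.

7560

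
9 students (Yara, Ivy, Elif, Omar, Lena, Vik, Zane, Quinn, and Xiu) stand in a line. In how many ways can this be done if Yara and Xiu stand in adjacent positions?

Glue Yara and Xiu into one block (2 internal orders), leaving 8 units to arrange in a row.
That gives 2 × 8! = 2 × 40320 = 80640.

80640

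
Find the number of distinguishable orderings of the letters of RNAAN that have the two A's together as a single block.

12

Treat the 2 copies of A as a single block. The multiset to arrange is then {AA, N, N, R}, 4 items in all.
That gives (4)!/(2!) = 12 arrangements.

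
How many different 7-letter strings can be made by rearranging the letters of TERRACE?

Letter multiplicities in TERRACE: A×1, C×1, E×2, R×2, T×1.
Dividing 7! = 5040 by 2!·2! = 4 for the repeated letters gives 1260.

1260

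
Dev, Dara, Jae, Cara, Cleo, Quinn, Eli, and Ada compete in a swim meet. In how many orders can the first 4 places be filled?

There are 8 choices for 1st place, 7 for 2nd, and so on down to 5 for position 4.
That gives 8 × 7 × 6 × 5 = 1680.

1680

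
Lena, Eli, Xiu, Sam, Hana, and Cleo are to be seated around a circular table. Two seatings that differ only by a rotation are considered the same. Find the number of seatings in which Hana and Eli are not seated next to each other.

72

All circular seatings of 6 people number (5)! = 120.
Those with Hana next to Eli: fuse the pair into one unit and seat 5 units around a circle — 2·(4)! = 48.
Subtracting, 120 − 48 = 72.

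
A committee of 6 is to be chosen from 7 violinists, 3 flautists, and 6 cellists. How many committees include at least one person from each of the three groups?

6006

With no constraint there are C(16,6) = 8008 possible selections.
Subtract selections that omit an entire group: no violinists → C(9,6) = 84; no flautists → C(13,6) = 1716; no cellists → C(10,6) = 210.
Add back selections omitting two groups (i.e. drawn from a single group): C(7,6) + C(3,6) + C(6,6) = 8.
By inclusion–exclusion: 8008 − 2010 + 8 = 6006.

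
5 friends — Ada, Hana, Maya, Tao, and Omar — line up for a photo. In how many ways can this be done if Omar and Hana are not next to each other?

There are 5! = 120 arrangements in all. If Omar and Hana are adjacent, merging them into one block gives 2·(4)! = 48 arrangements.
So 120 − 48 = 72 arrangements keep them apart.

72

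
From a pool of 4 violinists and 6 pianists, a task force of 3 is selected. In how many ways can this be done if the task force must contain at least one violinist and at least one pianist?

96

Unrestricted: C(10,3) = 120 ways to pick any 3 of the 10.
Subtract selections that omit an entire group: no violinists → C(6,3) = 20; no pianists → C(4,3) = 4.
Both groups omitted at once is impossible, so 120 − 24 = 96.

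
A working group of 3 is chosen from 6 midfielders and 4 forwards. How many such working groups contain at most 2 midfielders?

100

Split by how many midfielders are chosen (0 through 2).
Sum: C(6,0)·C(4,3) + C(6,1)·C(4,2) + C(6,2)·C(4,1) = 4 + 36 + 60 = 100.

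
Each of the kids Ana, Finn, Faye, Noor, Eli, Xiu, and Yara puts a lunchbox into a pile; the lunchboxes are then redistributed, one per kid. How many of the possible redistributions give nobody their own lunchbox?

Let Aᵢ be the assignments in which kid i gets their own lunchbox. We want the size of the complement of A₁∪…∪A_7.
By inclusion–exclusion this is Σ_{j=0}^{7} (−1)^j C(7,j)·(7−j)!.
Computing: 5040 − 5040 + 2520 − 840 + 210 − 42 + 7 − 1 = 1854.

1854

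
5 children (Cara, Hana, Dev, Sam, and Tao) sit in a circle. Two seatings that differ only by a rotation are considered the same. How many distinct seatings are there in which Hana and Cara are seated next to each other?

12

Treat {Hana, Cara} as one unit (2 internal orders) and seat the resulting 4 units around the table: (3)! circular arrangements.
So 2 × (3)! = 2 × 6 = 12.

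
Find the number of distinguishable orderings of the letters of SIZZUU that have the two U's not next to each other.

120

Total arrangements of SIZZUU: 6!/(2!·2!) = 180.
If the two U's are adjacent, glue them into one block, leaving 5 items to arrange: (5)!/(2!) = 60 ways.
Subtracting, 180 − 60 = 120 arrangements keep the U's apart.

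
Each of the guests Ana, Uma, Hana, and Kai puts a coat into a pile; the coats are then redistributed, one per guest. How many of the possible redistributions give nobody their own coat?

Let Aᵢ be the assignments in which guest i gets their own coat. We want the size of the complement of A₁∪…∪A_4.
By inclusion–exclusion this is Σ_{j=0}^{4} (−1)^j C(4,j)·(4−j)!.
Computing: 24 − 24 + 12 − 4 + 1 = 9.

9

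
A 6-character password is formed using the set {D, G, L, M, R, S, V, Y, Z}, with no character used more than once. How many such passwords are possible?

60480

With no repetition, fill the 6 characters in order: 9 choices, then 8, down to 4.
That product is 9 × 8 × 7 × 6 × 5 × 4 = 60480.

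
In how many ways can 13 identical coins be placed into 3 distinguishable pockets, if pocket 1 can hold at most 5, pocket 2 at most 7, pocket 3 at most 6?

21

By stars and bars, unrestricted non-negative solutions to x_1+…+x_3 = 13 number C(13+2,2) = 105.
Subtract solutions that violate a single cap (substitute x_i' = x_i − (cap_i+1)): x_1 ≥ 6 gives C(9,2) = 36; x_2 ≥ 8 gives C(7,2) = 21; x_3 ≥ 7 gives C(8,2) = 28. Together 85.
Add back pairs where two caps are both exceeded: 0 + 1 + 0 = 1.
By inclusion–exclusion the count is 105 − 85 + 1 = 21.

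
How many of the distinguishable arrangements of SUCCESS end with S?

With the last slot taken by S, it remains to arrange the other 6 letters (UCCESS).
Those 6 letters have C appearing twice and S appearing twice, giving (6)!/(2!·2!) = 180.

180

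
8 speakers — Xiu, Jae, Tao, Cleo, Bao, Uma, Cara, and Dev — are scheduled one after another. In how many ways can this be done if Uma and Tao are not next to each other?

There are 8! = 40320 arrangements in all. If Uma and Tao are adjacent, merging them into one block gives 2·(7)! = 10080 arrangements.
Complementary counting: 40320 − 10080 = 30240.

30240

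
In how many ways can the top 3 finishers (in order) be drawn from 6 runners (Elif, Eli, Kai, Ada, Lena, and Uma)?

120

This is an ordered selection of 3 from 6: P(6,3).
That gives 6 × 5 × 4 = 120.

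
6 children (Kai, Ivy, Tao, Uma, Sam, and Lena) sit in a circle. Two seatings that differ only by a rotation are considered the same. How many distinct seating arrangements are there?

120

Around a circle, 6 distinct people have 6!/6 = (5)! = 120 rotationally distinct seatings.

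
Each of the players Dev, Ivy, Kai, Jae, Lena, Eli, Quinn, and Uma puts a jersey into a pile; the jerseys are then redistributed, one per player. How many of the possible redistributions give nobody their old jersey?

14833

Count assignments avoiding every fixed point. For any j of the 8 players fixed to their old jersey, the other 8−j can be arranged in (8−j)! ways.
By inclusion–exclusion this is Σ_{j=0}^{8} (−1)^j C(8,j)·(8−j)!.
Computing: 40320 − 40320 + 20160 − 6720 + 1680 − 336 + 56 − 8 + 1 = 14833.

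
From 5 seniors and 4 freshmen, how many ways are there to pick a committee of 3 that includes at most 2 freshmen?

Split by how many freshmen are chosen (0 through 2).
Sum: C(4,0)·C(5,3) + C(4,1)·C(5,2) + C(4,2)·C(5,1) = 10 + 40 + 30 = 80.

80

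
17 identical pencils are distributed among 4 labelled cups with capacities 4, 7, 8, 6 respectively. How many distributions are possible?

Ignoring the caps, the number of non-negative solutions to x_1+…+x_4 = 17 is C(20,3) = 1140.
Subtract solutions that violate a single cap (substitute x_i' = x_i − (cap_i+1)): x_1 ≥ 5 gives C(15,3) = 455; x_2 ≥ 8 gives C(12,3) = 220; x_3 ≥ 9 gives C(11,3) = 165; x_4 ≥ 7 gives C(13,3) = 286. Together 1126.
Add back pairs where two caps are both exceeded: 35 + 20 + 56 + 1 + 10 + 4 = 126.
By inclusion–exclusion the count is 1140 − 1126 + 126 = 140.

140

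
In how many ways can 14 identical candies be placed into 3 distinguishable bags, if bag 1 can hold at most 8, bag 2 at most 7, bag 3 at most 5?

By stars and bars, unrestricted non-negative solutions to x_1+…+x_3 = 14 number C(14+2,2) = 120.
Subtract solutions that violate a single cap (substitute x_i' = x_i − (cap_i+1)): x_1 ≥ 9 gives C(7,2) = 21; x_2 ≥ 8 gives C(8,2) = 28; x_3 ≥ 6 gives C(10,2) = 45. Together 94.
Add back pairs where two caps are both exceeded: 0 + 0 + 1 = 1.
By inclusion–exclusion the count is 120 − 94 + 1 = 27.

27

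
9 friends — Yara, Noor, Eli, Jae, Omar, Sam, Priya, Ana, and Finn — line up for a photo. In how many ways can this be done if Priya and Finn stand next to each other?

80640

Glue Priya and Finn into one block (2 internal orders), leaving 8 units to arrange in a row.
So the count is 2·(8)! = 80640.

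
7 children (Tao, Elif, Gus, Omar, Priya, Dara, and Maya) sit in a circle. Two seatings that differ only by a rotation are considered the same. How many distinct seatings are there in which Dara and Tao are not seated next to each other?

Without the restriction there are (6)! = 720 seatings.
Those with Dara next to Tao: fuse the pair into one unit and seat 6 units around a circle — 2·(5)! = 240.
Subtracting, 720 − 240 = 480.

480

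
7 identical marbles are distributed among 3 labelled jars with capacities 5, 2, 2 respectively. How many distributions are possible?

Ignoring the caps, the number of non-negative solutions to x_1+…+x_3 = 7 is C(9,2) = 36.
Subtract solutions that violate a single cap (substitute x_i' = x_i − (cap_i+1)): x_1 ≥ 6 gives C(3,2) = 3; x_2 ≥ 3 gives C(6,2) = 15; x_3 ≥ 3 gives C(6,2) = 15. Together 33.
Add back pairs where two caps are both exceeded: 0 + 0 + 3 = 3.
By inclusion–exclusion the count is 36 − 33 + 3 = 6.

6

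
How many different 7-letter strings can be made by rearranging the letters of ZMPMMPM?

105

ZMPMMPM has 7 letters with M appearing 4 times and P appearing twice.
The number of distinct arrangements is 7!/(4!·2!) = 5040/48 = 105.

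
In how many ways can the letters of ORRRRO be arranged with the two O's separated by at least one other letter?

There are 6!/(4!·2!) = 15 arrangements of ORRRRO in total.
Arrangements with the O's together: treat OO as one letter, giving (5)!/(4!) = 5.
Hence 15 − 5 = 10.

10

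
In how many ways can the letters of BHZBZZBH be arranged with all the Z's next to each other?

60

Treat the 3 copies of Z as a single block. The multiset to arrange is then {ZZZ, B, B, B, H, H}, 6 items in all.
That gives (6)!/(3!·2!) = 60 arrangements.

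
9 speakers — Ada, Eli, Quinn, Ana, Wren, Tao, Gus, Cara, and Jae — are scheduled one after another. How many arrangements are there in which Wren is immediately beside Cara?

Treat {Wren, Cara} as a single unit. There are 8 units to order, and the pair itself can be ordered 2 ways.
So the count is 2·(8)! = 80640.

80640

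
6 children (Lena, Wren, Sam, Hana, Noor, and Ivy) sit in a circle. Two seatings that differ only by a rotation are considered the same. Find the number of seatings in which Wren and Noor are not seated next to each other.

72

All circular seatings of 6 people number (5)! = 120.
Seatings with Wren beside Noor: treat them as a block with 2 internal orders, giving 2 × (4)! = 48.
Subtracting, 120 − 48 = 72.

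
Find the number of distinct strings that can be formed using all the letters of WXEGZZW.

Letter multiplicities in WXEGZZW: E×1, G×1, W×2, X×1, Z×2.
The number of distinct arrangements is 7!/(2!·2!) = 5040/4 = 1260.

1260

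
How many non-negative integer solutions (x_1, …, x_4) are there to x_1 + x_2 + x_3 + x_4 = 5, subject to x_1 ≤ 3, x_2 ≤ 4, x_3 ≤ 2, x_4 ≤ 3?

Without the upper bounds there are C(8,3) = 56 ways to split 5 among 4 variables.
Subtract solutions that violate a single cap (substitute x_i' = x_i − (cap_i+1)): x_1 ≥ 4 gives C(4,3) = 4; x_2 ≥ 5 gives C(3,3) = 1; x_3 ≥ 3 gives C(5,3) = 10; x_4 ≥ 4 gives C(4,3) = 4. Together 19.
No two caps can be exceeded simultaneously, so the pair terms are all 0.
By inclusion–exclusion the count is 56 − 19 + 0 = 37.

37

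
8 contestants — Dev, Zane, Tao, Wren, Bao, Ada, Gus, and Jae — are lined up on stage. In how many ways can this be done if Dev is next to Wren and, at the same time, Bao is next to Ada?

2880

Treat {Dev,Wren} as one block (2 orders) and {Bao,Ada} as another (2 orders).
That leaves 6 units to arrange: 2 × 2 × 6! = 4 × 720 = 2880.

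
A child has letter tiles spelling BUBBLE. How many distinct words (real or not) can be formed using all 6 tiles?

BUBBLE has 6 letters with B appearing 3 times.
So there are 6! / (3!) = 120 distinguishable arrangements.

120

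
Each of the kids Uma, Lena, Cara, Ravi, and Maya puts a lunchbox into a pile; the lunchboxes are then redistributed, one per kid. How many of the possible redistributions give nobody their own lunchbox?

Count assignments avoiding every fixed point. For any j of the 5 kids fixed to their own lunchbox, the other 5−j can be arranged in (5−j)! ways.
By inclusion–exclusion this is Σ_{j=0}^{5} (−1)^j C(5,j)·(5−j)!.
Computing: 120 − 120 + 60 − 20 + 5 − 1 = 44.

44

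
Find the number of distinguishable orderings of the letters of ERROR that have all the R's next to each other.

6

Treat the 3 copies of R as a single block. The multiset to arrange is then {RRR, E, O}, 3 items in all.
All 3 items are distinct, so there are (3)! = 6 arrangements.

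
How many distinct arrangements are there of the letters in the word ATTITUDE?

6720

Letter multiplicities in ATTITUDE: A×1, D×1, E×1, I×1, T×3, U×1.
The number of distinct arrangements is 8!/(3!) = 40320/6 = 6720.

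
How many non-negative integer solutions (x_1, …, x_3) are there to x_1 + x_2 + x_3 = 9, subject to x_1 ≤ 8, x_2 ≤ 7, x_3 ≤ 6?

45

By stars and bars, unrestricted non-negative solutions to x_1+…+x_3 = 9 number C(9+2,2) = 55.
Subtract solutions that violate a single cap (substitute x_i' = x_i − (cap_i+1)): x_1 ≥ 9 gives C(2,2) = 1; x_2 ≥ 8 gives C(3,2) = 3; x_3 ≥ 7 gives C(4,2) = 6. Together 10.
No two caps can be exceeded simultaneously, so the pair terms are all 0.
By inclusion–exclusion the count is 55 − 10 + 0 = 45.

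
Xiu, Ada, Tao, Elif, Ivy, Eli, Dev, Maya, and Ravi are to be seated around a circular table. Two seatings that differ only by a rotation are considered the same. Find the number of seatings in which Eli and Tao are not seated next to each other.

All circular seatings of 9 people number (8)! = 40320.
Seatings with Eli beside Tao: treat them as a block with 2 internal orders, giving 2 × (7)! = 10080.
Subtracting, 40320 − 10080 = 30240.

30240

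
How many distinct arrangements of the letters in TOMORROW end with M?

420

With the last slot taken by M, it remains to arrange the other 7 letters (TOORROW).
Those 7 letters have O appearing 3 times and R appearing twice, giving (7)!/(3!·2!) = 420.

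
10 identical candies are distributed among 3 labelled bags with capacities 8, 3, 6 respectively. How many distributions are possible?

Without the upper bounds there are C(12,2) = 66 ways to split 10 among 3 bags.
Subtract solutions that violate a single cap (substitute x_i' = x_i − (cap_i+1)): x_1 ≥ 9 gives C(3,2) = 3; x_2 ≥ 4 gives C(8,2) = 28; x_3 ≥ 7 gives C(5,2) = 10. Together 41.
No two caps can be exceeded simultaneously, so the pair terms are all 0.
By inclusion–exclusion the count is 66 − 41 + 0 = 25.

25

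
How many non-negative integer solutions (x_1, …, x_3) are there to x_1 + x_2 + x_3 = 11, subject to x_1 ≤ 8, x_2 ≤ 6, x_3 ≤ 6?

42

Ignoring the caps, the number of non-negative solutions to x_1+…+x_3 = 11 is C(13,2) = 78.
Subtract solutions that violate a single cap (substitute x_i' = x_i − (cap_i+1)): x_1 ≥ 9 gives C(4,2) = 6; x_2 ≥ 7 gives C(6,2) = 15; x_3 ≥ 7 gives C(6,2) = 15. Together 36.
No two caps can be exceeded simultaneously, so the pair terms are all 0.
By inclusion–exclusion the count is 78 − 36 + 0 = 42.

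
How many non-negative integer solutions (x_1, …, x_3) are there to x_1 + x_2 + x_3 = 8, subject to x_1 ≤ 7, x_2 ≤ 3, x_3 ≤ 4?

19

By stars and bars, unrestricted non-negative solutions to x_1+…+x_3 = 8 number C(8+2,2) = 45.
Subtract solutions that violate a single cap (substitute x_i' = x_i − (cap_i+1)): x_1 ≥ 8 gives C(2,2) = 1; x_2 ≥ 4 gives C(6,2) = 15; x_3 ≥ 5 gives C(5,2) = 10. Together 26.
No two caps can be exceeded simultaneously, so the pair terms are all 0.
By inclusion–exclusion the count is 45 − 26 + 0 = 19.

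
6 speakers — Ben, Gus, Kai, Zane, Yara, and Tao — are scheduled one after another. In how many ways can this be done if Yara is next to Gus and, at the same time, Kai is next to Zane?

96

Treat {Yara,Gus} as one block (2 orders) and {Kai,Zane} as another (2 orders).
That leaves 4 units to arrange: 2 × 2 × 4! = 4 × 24 = 96.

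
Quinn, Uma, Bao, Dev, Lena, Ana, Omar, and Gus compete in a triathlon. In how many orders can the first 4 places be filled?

1680

This is an ordered selection of 4 from 8: P(8,4).
That gives 8 × 7 × 6 × 5 = 1680.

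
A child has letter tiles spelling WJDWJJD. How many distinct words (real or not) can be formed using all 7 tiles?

210

WJDWJJD has 7 letters with D appearing twice, J appearing 3 times, and W appearing twice.
So there are 7! / (3!·2!·2!) = 210 distinguishable arrangements.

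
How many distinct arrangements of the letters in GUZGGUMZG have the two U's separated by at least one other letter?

There are 9!/(4!·2!·2!) = 3780 arrangements of GUZGGUMZG in total.
If the two U's are adjacent, glue them into one block, leaving 8 items to arrange: (8)!/(4!·2!) = 840 ways.
Hence 3780 − 840 = 2940.

2940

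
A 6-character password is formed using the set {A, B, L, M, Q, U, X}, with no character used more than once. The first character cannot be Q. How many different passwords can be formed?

The first character has 7−1 = 6 choices (anything except Q).
The remaining 5 characters are filled from the other 6 symbols without repetition: 6 × 5 × 4 × 3 × 2 = 720.
Total: 6 × 720 = 4320.

4320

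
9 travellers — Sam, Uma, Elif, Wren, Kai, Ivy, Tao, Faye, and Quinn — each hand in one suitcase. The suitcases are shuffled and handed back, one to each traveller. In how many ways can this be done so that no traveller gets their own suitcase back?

Let Aᵢ be the assignments in which traveller i gets their own suitcase. We want the size of the complement of A₁∪…∪A_9.
By inclusion–exclusion this is Σ_{j=0}^{9} (−1)^j C(9,j)·(9−j)!.
Computing: 362880 − 362880 + 181440 − 60480 + 15120 − 3024 + 504 − 72 + 9 − 1 = 133496.

133496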